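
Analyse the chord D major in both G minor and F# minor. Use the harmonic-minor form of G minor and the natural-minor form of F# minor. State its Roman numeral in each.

The scale of G minor (harmonic minor) is G A Bb C D Eb F#; D is degree 5, and the triad built there (D-F#-A) is major, so it is V.
The scale of F# minor (natural minor) is F# G# A B C# D E; D is degree 6, and the triad built there (D-F#-A) is major, so it is VI.

V in G minor; VI in F# minor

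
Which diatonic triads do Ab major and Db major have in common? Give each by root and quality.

Triads in Ab major: Ab major (I), Bb minor (ii), C minor (iii), Db major (IV), Eb major (V), F minor (vi), G diminished (vii°).
Triads in Db major: Db major (I), Eb minor (ii), F minor (iii), Gb major (IV), Ab major (V), Bb minor (vi), C diminished (vii°).
Shared triads with their functions: Ab major (I in Ab major, V in Db major); Bb minor (ii in Ab major, vi in Db major); Db major (IV in Ab major, I in Db major); F minor (vi in Ab major, iii in Db major).

Ab, Bbm, Db, Fm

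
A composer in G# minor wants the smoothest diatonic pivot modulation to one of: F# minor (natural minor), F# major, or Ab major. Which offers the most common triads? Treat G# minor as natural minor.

Triads of G# minor (natural minor): G# minor (i), A# diminished (ii°), B major (III), C# minor (iv), D# minor (v), E major (VI), F# major (VII).
F# minor (natural minor) shares 2: C#m, E.
F# major shares 4: G#m, B, D#m, F#.
Ab major shares 0: none.
The most common triads (4) are shared with F# major.

F# major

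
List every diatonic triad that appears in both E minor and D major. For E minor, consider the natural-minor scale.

Triads in E minor (natural minor): Em (i), F#dim (ii°), G (III), Am (iv), Bm (v), C (VI), D (VII).
Triads in D major: D (I), Em (ii), F#m (iii), G (IV), A (V), Bm (vi), C#dim (vii°).
Shared triads with their functions: Em (i in E minor, ii in D major); G (III in E minor, IV in D major); Bm (v in E minor, vi in D major); D (VII in E minor, I in D major).

Em, G, Bm, D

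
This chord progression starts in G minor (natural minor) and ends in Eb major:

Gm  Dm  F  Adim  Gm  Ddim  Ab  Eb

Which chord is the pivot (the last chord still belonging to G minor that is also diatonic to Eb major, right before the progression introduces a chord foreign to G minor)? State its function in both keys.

Gm — i in G minor, iii in Eb major

Chords diatonic to G minor: Gm, Adim, Bb, Cm, Dm, Eb, F.
Reading the progression, the first chord not in that set is Ddim, so the modulation leaves G minor there.
The chord immediately before Ddim is Gm, which is diatonic to both keys: i in G minor and iii in Eb major.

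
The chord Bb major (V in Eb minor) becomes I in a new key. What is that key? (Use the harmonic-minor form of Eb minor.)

The numeral I denotes a major triad on scale degree 1. With Bb on degree 1, the tonic of the new key is Bb.
Degree 1 carries a major triad in major keys, so the destination is Bb major.
Check: the diatonic triads of Bb major are Bb (I), Cm (ii), Dm (iii), Eb (IV), F (V), Gm (vi), Adim (vii°) — Bb major is indeed I.

Bb major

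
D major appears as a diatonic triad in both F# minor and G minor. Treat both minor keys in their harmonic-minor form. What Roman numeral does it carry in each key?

The scale of F# minor (harmonic minor) is F# G# A B C# D E#; D is degree 6, and the triad built there (D-F#-A) is major, so it is VI.
The scale of G minor (harmonic minor) is G A Bb C D Eb F#; D is degree 5, and the triad built there (D-F#-A) is major, so it is V.

VI in F# minor; V in G minor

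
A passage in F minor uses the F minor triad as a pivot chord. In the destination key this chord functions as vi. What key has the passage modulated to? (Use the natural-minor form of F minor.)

Ab major

The numeral vi denotes a minor triad on scale degree 6. With F on degree 6, the tonic of the new key is Ab.
Degree 6 carries a minor triad in major keys, so the destination is Ab major.
Check: the diatonic triads of Ab major are Ab (I), Bbm (ii), Cm (iii), Db (IV), Eb (V), Fm (vi), Gdim (vii°) — F minor is indeed vi.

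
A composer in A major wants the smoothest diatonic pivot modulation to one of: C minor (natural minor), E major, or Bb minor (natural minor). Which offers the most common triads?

Triads of A major: A (I), Bm (ii), C#m (iii), D (IV), E (V), F#m (vi), G#dim (vii°).
C minor (natural minor) shares 0: none.
E major shares 4: A, C#m, E, F#m.
Bb minor (natural minor) shares 0: none.
The most common triads (4) are shared with E major.

E major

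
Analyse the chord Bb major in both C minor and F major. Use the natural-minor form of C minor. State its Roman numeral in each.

The scale of C minor (natural minor) is C D Eb F G Ab Bb; Bb is degree 7, and the triad built there (Bb-D-F) is major, so it is VII.
The scale of F major is F G A Bb C D E; Bb is degree 4, and the triad built there (Bb-D-F) is major, so it is IV.

VII in C minor; IV in F major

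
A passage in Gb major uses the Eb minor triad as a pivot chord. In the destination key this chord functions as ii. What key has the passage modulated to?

Db major

The numeral ii denotes a minor triad on scale degree 2. With Eb on degree 2, the tonic of the new key is Db.
Degree 2 carries a minor triad in major keys, so the destination is Db major.
Check: the diatonic triads of Db major are Db (I), Ebm (ii), Fm (iii), Gb (IV), Ab (V), Bbm (vi), Cdim (vii°) — Eb minor is indeed ii.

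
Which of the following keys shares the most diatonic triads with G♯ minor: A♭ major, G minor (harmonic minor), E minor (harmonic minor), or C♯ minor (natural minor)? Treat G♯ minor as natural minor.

Triads of G♯ minor (natural minor): G♯m (i), A♯dim (ii°), B (III), C♯m (iv), D♯m (v), E (VI), F♯ (VII).
A♭ major shares 0: none.
G minor (harmonic minor) shares 0: none.
E minor (harmonic minor) shares 1: B.
C♯ minor (natural minor) shares 4: G♯m, B, C♯m, E.
The most common triads (4) are shared with C♯ minor.

C♯ minor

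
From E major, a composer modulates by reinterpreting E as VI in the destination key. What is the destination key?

G# minor

The numeral VI denotes a major triad on scale degree 6. With E on degree 6, the tonic of the new key is G#.
Degree 6 carries a major triad in minor keys, so the destination is G# minor.
Check: the diatonic triads of G# minor (natural minor) are G#m (i), A#dim (ii°), B (III), C#m (iv), D#m (v), E (VI), F# (VII) — E is indeed VI.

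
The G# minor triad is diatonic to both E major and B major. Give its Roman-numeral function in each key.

The scale of E major is E F# G# A B C# D#; G# is degree 3, and the triad built there (G#-B-D#) is minor, so it is iii.
The scale of B major is B C# D# E F# G# A#; G# is degree 6, and the triad built there (G#-B-D#) is minor, so it is vi.

iii in E major; vi in B major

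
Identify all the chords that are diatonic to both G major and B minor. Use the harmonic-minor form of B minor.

Triads in G major: G (I), Am (ii), Bm (iii), C (IV), D (V), Em (vi), F#dim (vii°).
Triads in B minor (harmonic minor): Bm (i), C#dim (ii°), Daug (III+), Em (iv), F# (V), G (VI), A#dim (vii°).
Shared triads with their functions: G (I in G major, VI in B minor); Bm (iii in G major, i in B minor); Em (vi in G major, iv in B minor).

G, Bm, Em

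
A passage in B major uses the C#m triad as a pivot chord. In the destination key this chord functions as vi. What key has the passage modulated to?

The numeral vi denotes a minor triad on scale degree 6. With C# on degree 6, the tonic of the new key is E.
Degree 6 carries a minor triad in major keys, so the destination is E major.
Check: the diatonic triads of E major are E (I), F#m (ii), G#m (iii), A (IV), B (V), C#m (vi), D#dim (vii°) — C#m is indeed vi.

E major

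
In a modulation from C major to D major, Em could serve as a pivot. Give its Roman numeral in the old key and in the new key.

The scale of C major is C D E F G A B; E is degree 3, and the triad built there (E-G-B) is minor, so it is iii.
The scale of D major is D E F# G A B C#; E is degree 2, and the triad built there (E-G-B) is minor, so it is ii.

iii in C major; ii in D major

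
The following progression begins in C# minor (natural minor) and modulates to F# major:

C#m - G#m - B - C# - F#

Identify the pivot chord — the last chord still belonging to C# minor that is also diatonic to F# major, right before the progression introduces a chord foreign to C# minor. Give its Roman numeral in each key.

B — VII in C# minor, IV in F# major

Chords diatonic to C# minor: C#m, D#dim, E, F#m, G#m, A, B.
Reading the progression, the first chord not in that set is C#, so the modulation leaves C# minor there.
The chord immediately before C# is B, which is diatonic to both keys: VII in C# minor and IV in F# major.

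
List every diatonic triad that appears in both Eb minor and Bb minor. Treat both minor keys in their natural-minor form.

Triads in Eb minor (natural minor): Eb minor (i), F diminished (ii°), Gb major (III), Ab minor (iv), Bb minor (v), Cb major (VI), Db major (VII).
Triads in Bb minor (natural minor): Bb minor (i), C diminished (ii°), Db major (III), Eb minor (iv), F minor (v), Gb major (VI), Ab major (VII).
Shared triads with their functions: Eb minor (i in Eb minor, iv in Bb minor); Gb major (III in Eb minor, VI in Bb minor); Bb minor (v in Eb minor, i in Bb minor); Db major (VII in Eb minor, III in Bb minor).

Ebm, Gb, Bbm, Db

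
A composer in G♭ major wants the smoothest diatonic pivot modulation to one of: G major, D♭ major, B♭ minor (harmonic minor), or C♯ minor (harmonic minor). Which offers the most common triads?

D♭ major

Triads of G♭ major: G♭ (I), A♭m (ii), B♭m (iii), C♭ (IV), D♭ (V), E♭m (vi), Fdim (vii°).
G major shares 0: none.
D♭ major shares 4: G♭, B♭m, D♭, E♭m.
B♭ minor (harmonic minor) shares 3: G♭, B♭m, E♭m.
C♯ minor (harmonic minor) shares 0: none.
The most common triads (4) are shared with D♭ major.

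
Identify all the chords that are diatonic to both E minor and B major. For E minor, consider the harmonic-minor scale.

Triads in E minor (harmonic minor): E minor (i), F♯ diminished (ii°), G augmented (III+), A minor (iv), B major (V), C major (VI), D♯ diminished (vii°).
Triads in B major: B major (I), C♯ minor (ii), D♯ minor (iii), E major (IV), F♯ major (V), G♯ minor (vi), A♯ diminished (vii°).
Shared triads with their functions: B major (V in E minor, I in B major).

B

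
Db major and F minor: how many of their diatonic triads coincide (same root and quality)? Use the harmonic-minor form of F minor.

Diatonic triads of Db major: Db (I), Ebm (ii), Fm (iii), Gb (IV), Ab (V), Bbm (vi), Cdim (vii°).
Diatonic triads of F minor (harmonic minor): Fm (i), Gdim (ii°), Abaug (III+), Bbm (iv), C (V), Db (VI), Edim (vii°).
Matching root and quality in both lists: Db, Fm, Bbm.
That gives 3 common triads.

3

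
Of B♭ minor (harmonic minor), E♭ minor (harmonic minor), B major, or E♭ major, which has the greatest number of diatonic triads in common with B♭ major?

E♭ major

Triads of B♭ major: B♭ (I), Cm (ii), Dm (iii), E♭ (IV), F (V), Gm (vi), Adim (vii°).
B♭ minor (harmonic minor) shares 2: F, Adim.
E♭ minor (harmonic minor) shares 1: B♭.
B major shares 0: none.
E♭ major shares 4: B♭, Cm, E♭, Gm.
The most common triads (4) are shared with E♭ major.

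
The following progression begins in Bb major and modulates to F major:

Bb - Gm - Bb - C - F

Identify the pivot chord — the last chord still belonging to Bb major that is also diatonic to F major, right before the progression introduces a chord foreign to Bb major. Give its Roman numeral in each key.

Chords diatonic to Bb major: Bb, Cm, Dm, Eb, F, Gm, Adim.
Reading the progression, the first chord not in that set is C, so the modulation leaves Bb major there.
The chord immediately before C is Bb, which is diatonic to both keys: I in Bb major and IV in F major.

Bb — I in Bb major, IV in F major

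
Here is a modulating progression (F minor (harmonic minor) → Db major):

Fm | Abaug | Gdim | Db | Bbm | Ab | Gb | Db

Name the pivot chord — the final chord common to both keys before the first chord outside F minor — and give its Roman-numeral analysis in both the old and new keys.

Chords diatonic to F minor: Fm, Gdim, Abaug, Bbm, C, Db, Edim.
Reading the progression, the first chord not in that set is Ab, so the modulation leaves F minor there.
The chord immediately before Ab is Bbm, which is diatonic to both keys: iv in F minor and vi in Db major.

Bbm — iv in F minor, vi in Db major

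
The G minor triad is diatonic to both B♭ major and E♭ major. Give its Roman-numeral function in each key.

The scale of B♭ major is B♭ C D E♭ F G A; G is degree 6, and the triad built there (G-B♭-D) is minor, so it is vi.
The scale of E♭ major is E♭ F G A♭ B♭ C D; G is degree 3, and the triad built there (G-B♭-D) is minor, so it is iii.

vi in B♭ major; iii in E♭ major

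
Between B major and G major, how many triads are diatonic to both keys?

Diatonic triads of B major: B (I), C♯m (ii), D♯m (iii), E (IV), F♯ (V), G♯m (vi), A♯dim (vii°).
Diatonic triads of G major: G (I), Am (ii), Bm (iii), C (IV), D (V), Em (vi), F♯dim (vii°).
No triad has the same root and quality in both keys.

0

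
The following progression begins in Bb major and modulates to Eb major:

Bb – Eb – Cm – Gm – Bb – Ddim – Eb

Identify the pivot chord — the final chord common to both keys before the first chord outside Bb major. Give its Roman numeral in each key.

Chords diatonic to Bb major: Bb, Cm, Dm, Eb, F, Gm, Adim.
Reading the progression, the first chord not in that set is Ddim, so the modulation leaves Bb major there.
The chord immediately before Ddim is Bb, which is diatonic to both keys: I in Bb major and V in Eb major.

Bb — I in Bb major, V in Eb major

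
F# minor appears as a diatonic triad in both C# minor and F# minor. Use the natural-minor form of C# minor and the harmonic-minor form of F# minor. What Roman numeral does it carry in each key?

iv in C# minor; i in F# minor

The scale of C# minor (natural minor) is C# D# E F# G# A B; F# is degree 4, and the triad built there (F#-A-C#) is minor, so it is iv.
The scale of F# minor (harmonic minor) is F# G# A B C# D E#; F# is degree 1, and the triad built there (F#-A-C#) is minor, so it is i.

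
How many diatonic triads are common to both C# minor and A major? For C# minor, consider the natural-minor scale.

4

Diatonic triads of C# minor (natural minor): C#m (i), D#dim (ii°), E (III), F#m (iv), G#m (v), A (VI), B (VII).
Diatonic triads of A major: A (I), Bm (ii), C#m (iii), D (IV), E (V), F#m (vi), G#dim (vii°).
Matching root and quality in both lists: C#m, E, F#m, A.
That gives 4 common triads.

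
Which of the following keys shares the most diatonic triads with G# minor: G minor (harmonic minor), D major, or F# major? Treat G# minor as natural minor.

Triads of G# minor (natural minor): G# minor (i), A# diminished (ii°), B major (III), C# minor (iv), D# minor (v), E major (VI), F# major (VII).
G minor (harmonic minor) shares 0: none.
D major shares 0: none.
F# major shares 4: G#m, B, D#m, F#.
The most common triads (4) are shared with F# major.

F# major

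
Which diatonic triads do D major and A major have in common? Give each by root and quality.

D, F♯m, A, Bm

Triads in D major: D (I), Em (ii), F♯m (iii), G (IV), A (V), Bm (vi), C♯dim (vii°).
Triads in A major: A (I), Bm (ii), C♯m (iii), D (IV), E (V), F♯m (vi), G♯dim (vii°).
Shared triads with their functions: D (I in D major, IV in A major); F♯m (iii in D major, vi in A major); A (V in D major, I in A major); Bm (vi in D major, ii in A major).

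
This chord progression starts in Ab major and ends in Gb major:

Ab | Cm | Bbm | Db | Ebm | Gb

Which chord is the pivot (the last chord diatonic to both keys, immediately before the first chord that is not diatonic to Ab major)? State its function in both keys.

Db — IV in Ab major, V in Gb major

Chords diatonic to Ab major: Ab, Bbm, Cm, Db, Eb, Fm, Gdim.
Reading the progression, the first chord not in that set is Ebm, so the modulation leaves Ab major there.
The chord immediately before Ebm is Db, which is diatonic to both keys: IV in Ab major and V in Gb major.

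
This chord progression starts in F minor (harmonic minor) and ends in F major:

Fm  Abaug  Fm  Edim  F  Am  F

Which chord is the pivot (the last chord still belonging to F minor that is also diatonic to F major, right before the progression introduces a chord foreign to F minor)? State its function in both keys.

Chords diatonic to F minor: Fm, Gdim, Abaug, Bbm, C, Db, Edim.
Reading the progression, the first chord not in that set is F, so the modulation leaves F minor there.
The chord immediately before F is Edim, which is diatonic to both keys: vii° in F minor and vii° in F major.

Edim — vii° in F minor, vii° in F major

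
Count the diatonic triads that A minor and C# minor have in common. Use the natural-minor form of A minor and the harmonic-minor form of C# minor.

Diatonic triads of A minor (natural minor): A minor (i), B diminished (ii°), C major (III), D minor (iv), E minor (v), F major (VI), G major (VII).
Diatonic triads of C# minor (harmonic minor): C# minor (i), D# diminished (ii°), E augmented (III+), F# minor (iv), G# major (V), A major (VI), B# diminished (vii°).
No triad has the same root and quality in both keys.

0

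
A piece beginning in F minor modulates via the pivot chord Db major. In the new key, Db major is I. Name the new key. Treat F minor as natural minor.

The numeral I denotes a major triad on scale degree 1. With Db on degree 1, the tonic of the new key is Db.
Degree 1 carries a major triad in major keys, so the destination is Db major.
Check: the diatonic triads of Db major are Db (I), Ebm (ii), Fm (iii), Gb (IV), Ab (V), Bbm (vi), Cdim (vii°) — Db major is indeed I.

Db major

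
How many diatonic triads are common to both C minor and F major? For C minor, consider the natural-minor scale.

Diatonic triads of C minor (natural minor): C minor (i), D diminished (ii°), Eb major (III), F minor (iv), G minor (v), Ab major (VI), Bb major (VII).
Diatonic triads of F major: F major (I), G minor (ii), A minor (iii), Bb major (IV), C major (V), D minor (vi), E diminished (vii°).
Matching root and quality in both lists: G minor, Bb major.
That gives 2 common triads.

2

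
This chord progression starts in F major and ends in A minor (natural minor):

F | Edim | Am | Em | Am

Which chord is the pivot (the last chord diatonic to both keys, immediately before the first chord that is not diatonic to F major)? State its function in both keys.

Chords diatonic to F major: F, Gm, Am, Bb, C, Dm, Edim.
Reading the progression, the first chord not in that set is Em, so the modulation leaves F major there.
The chord immediately before Em is Am, which is diatonic to both keys: iii in F major and i in A minor.

Am — iii in F major, i in A minor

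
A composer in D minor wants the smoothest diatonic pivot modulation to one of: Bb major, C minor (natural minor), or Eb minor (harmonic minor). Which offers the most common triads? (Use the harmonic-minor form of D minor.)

Triads of D minor (harmonic minor): D minor (i), E diminished (ii°), F augmented (III+), G minor (iv), A major (V), Bb major (VI), C# diminished (vii°).
Bb major shares 3: Dm, Gm, Bb.
C minor (natural minor) shares 2: Gm, Bb.
Eb minor (harmonic minor) shares 1: Bb.
The most common triads (3) are shared with Bb major.

Bb major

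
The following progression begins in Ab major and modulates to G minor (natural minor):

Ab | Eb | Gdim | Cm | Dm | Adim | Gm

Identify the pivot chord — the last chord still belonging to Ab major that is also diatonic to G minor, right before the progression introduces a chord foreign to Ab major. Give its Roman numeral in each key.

Cm — iii in Ab major, iv in G minor

Chords diatonic to Ab major: Ab, Bbm, Cm, Db, Eb, Fm, Gdim.
Reading the progression, the first chord not in that set is Dm, so the modulation leaves Ab major there.
The chord immediately before Dm is Cm, which is diatonic to both keys: iii in Ab major and iv in G minor.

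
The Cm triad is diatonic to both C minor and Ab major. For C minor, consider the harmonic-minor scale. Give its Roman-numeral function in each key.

i in C minor; iii in Ab major

The scale of C minor (harmonic minor) is C D Eb F G Ab B; C is degree 1, and the triad built there (C-Eb-G) is minor, so it is i.
The scale of Ab major is Ab Bb C Db Eb F G; C is degree 3, and the triad built there (C-Eb-G) is minor, so it is iii.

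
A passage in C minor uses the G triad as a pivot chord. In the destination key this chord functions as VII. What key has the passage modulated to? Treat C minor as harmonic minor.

A minor

The numeral VII denotes a major triad on scale degree 7. With G on degree 7, the tonic of the new key is A.
Degree 7 carries a major triad in natural-minor keys, so the destination is A minor.
Check: the diatonic triads of A minor (natural minor) are Am (i), Bdim (ii°), C (III), Dm (iv), Em (v), F (VI), G (VII) — G is indeed VII.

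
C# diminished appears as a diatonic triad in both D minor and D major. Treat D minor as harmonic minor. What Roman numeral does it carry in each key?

vii° in D minor; vii° in D major

The scale of D minor (harmonic minor) is D E F G A Bb C#; C# is degree 7, and the triad built there (C#-E-G) is diminished, so it is vii°.
The scale of D major is D E F# G A B C#; C# is degree 7, and the triad built there (C#-E-G) is diminished, so it is vii°.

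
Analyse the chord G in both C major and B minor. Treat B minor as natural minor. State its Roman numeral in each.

The scale of C major is C D E F G A B; G is degree 5, and the triad built there (G-B-D) is major, so it is V.
The scale of B minor (natural minor) is B C♯ D E F♯ G A; G is degree 6, and the triad built there (G-B-D) is major, so it is VI.

V in C major; VI in B minor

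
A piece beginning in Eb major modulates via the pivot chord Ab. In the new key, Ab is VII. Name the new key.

The numeral VII denotes a major triad on scale degree 7. With Ab on degree 7, the tonic of the new key is Bb.
Degree 7 carries a major triad in natural-minor keys, so the destination is Bb minor.
Check: the diatonic triads of Bb minor (natural minor) are Bbm (i), Cdim (ii°), Db (III), Ebm (iv), Fm (v), Gb (VI), Ab (VII) — Ab is indeed VII.

Bb minor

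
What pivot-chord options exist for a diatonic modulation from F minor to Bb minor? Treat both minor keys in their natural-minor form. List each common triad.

Fm, Ab, Bbm, Db

Triads in F minor (natural minor): Fm (i), Gdim (ii°), Ab (III), Bbm (iv), Cm (v), Db (VI), Eb (VII).
Triads in Bb minor (natural minor): Bbm (i), Cdim (ii°), Db (III), Ebm (iv), Fm (v), Gb (VI), Ab (VII).
Shared triads with their functions: Fm (i in F minor, v in Bb minor); Ab (III in F minor, VII in Bb minor); Bbm (iv in F minor, i in Bb minor); Db (VI in F minor, III in Bb minor).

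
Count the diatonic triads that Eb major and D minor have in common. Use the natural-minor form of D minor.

Diatonic triads of Eb major: Eb (I), Fm (ii), Gm (iii), Ab (IV), Bb (V), Cm (vi), Ddim (vii°).
Diatonic triads of D minor (natural minor): Dm (i), Edim (ii°), F (III), Gm (iv), Am (v), Bb (VI), C (VII).
Matching root and quality in both lists: Gm, Bb.
That gives 2 common triads.

2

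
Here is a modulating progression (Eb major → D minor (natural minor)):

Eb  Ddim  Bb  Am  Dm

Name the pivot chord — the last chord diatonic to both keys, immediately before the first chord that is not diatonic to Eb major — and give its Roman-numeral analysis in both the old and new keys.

Chords diatonic to Eb major: Eb, Fm, Gm, Ab, Bb, Cm, Ddim.
Reading the progression, the first chord not in that set is Am, so the modulation leaves Eb major there.
The chord immediately before Am is Bb, which is diatonic to both keys: V in Eb major and VI in D minor.

Bb — V in Eb major, VI in D minor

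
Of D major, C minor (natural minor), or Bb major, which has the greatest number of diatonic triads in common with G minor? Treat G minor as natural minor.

Triads of G minor (natural minor): G minor (i), A diminished (ii°), Bb major (III), C minor (iv), D minor (v), Eb major (VI), F major (VII).
D major shares 0: none.
C minor (natural minor) shares 4: Gm, Bb, Cm, Eb.
Bb major shares 7: Gm, Adim, Bb, Cm, Dm, Eb, F.
The most common triads (7) are shared with Bb major.

Bb major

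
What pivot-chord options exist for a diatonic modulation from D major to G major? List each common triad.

Triads in D major: D major (I), E minor (ii), F# minor (iii), G major (IV), A major (V), B minor (vi), C# diminished (vii°).
Triads in G major: G major (I), A minor (ii), B minor (iii), C major (IV), D major (V), E minor (vi), F# diminished (vii°).
Shared triads with their functions: D major (I in D major, V in G major); E minor (ii in D major, vi in G major); G major (IV in D major, I in G major); B minor (vi in D major, iii in G major).

D, Em, G, Bm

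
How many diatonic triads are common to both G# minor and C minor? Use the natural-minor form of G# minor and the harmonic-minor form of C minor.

0

Diatonic triads of G# minor (natural minor): G# minor (i), A# diminished (ii°), B major (III), C# minor (iv), D# minor (v), E major (VI), F# major (VII).
Diatonic triads of C minor (harmonic minor): C minor (i), D diminished (ii°), Eb augmented (III+), F minor (iv), G major (V), Ab major (VI), B diminished (vii°).
No triad has the same root and quality in both keys.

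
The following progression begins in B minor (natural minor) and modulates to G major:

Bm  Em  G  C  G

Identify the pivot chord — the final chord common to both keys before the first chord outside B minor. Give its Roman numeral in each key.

G — VI in B minor, I in G major

Chords diatonic to B minor: Bm, C♯dim, D, Em, F♯m, G, A.
Reading the progression, the first chord not in that set is C, so the modulation leaves B minor there.
The chord immediately before C is G, which is diatonic to both keys: VI in B minor and I in G major.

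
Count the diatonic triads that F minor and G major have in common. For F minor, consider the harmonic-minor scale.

Diatonic triads of F minor (harmonic minor): F minor (i), G diminished (ii°), A♭ augmented (III+), B♭ minor (iv), C major (V), D♭ major (VI), E diminished (vii°).
Diatonic triads of G major: G major (I), A minor (ii), B minor (iii), C major (IV), D major (V), E minor (vi), F♯ diminished (vii°).
Matching root and quality in both lists: C major.
That gives 1 common triad.

1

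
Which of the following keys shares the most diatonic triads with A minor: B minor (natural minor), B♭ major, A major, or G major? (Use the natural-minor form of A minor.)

G major

Triads of A minor (natural minor): A minor (i), B diminished (ii°), C major (III), D minor (iv), E minor (v), F major (VI), G major (VII).
B minor (natural minor) shares 2: Em, G.
B♭ major shares 2: Dm, F.
A major shares 0: none.
G major shares 4: Am, C, Em, G.
The most common triads (4) are shared with G major.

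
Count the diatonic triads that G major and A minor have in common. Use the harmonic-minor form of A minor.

1

Diatonic triads of G major: G (I), Am (ii), Bm (iii), C (IV), D (V), Em (vi), F♯dim (vii°).
Diatonic triads of A minor (harmonic minor): Am (i), Bdim (ii°), Caug (III+), Dm (iv), E (V), F (VI), G♯dim (vii°).
Matching root and quality in both lists: Am.
That gives 1 common triad.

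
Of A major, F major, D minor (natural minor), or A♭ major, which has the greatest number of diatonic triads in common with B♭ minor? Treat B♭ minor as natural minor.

Triads of B♭ minor (natural minor): B♭ minor (i), C diminished (ii°), D♭ major (III), E♭ minor (iv), F minor (v), G♭ major (VI), A♭ major (VII).
A major shares 0: none.
F major shares 0: none.
D minor (natural minor) shares 0: none.
A♭ major shares 4: B♭m, D♭, Fm, A♭.
The most common triads (4) are shared with A♭ major.

A♭ major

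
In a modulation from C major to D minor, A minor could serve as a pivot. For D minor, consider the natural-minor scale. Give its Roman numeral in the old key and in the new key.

vi in C major; v in D minor

The scale of C major is C D E F G A B; A is degree 6, and the triad built there (A-C-E) is minor, so it is vi.
The scale of D minor (natural minor) is D E F G A B♭ C; A is degree 5, and the triad built there (A-C-E) is minor, so it is v.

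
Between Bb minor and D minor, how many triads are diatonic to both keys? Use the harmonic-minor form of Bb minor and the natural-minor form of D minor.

Diatonic triads of Bb minor (harmonic minor): Bb minor (i), C diminished (ii°), Db augmented (III+), Eb minor (iv), F major (V), Gb major (VI), A diminished (vii°).
Diatonic triads of D minor (natural minor): D minor (i), E diminished (ii°), F major (III), G minor (iv), A minor (v), Bb major (VI), C major (VII).
Matching root and quality in both lists: F major.
That gives 1 common triad.

1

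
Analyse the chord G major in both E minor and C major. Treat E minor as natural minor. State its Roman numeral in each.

III in E minor; V in C major

The scale of E minor (natural minor) is E F# G A B C D; G is degree 3, and the triad built there (G-B-D) is major, so it is III.
The scale of C major is C D E F G A B; G is degree 5, and the triad built there (G-B-D) is major, so it is V.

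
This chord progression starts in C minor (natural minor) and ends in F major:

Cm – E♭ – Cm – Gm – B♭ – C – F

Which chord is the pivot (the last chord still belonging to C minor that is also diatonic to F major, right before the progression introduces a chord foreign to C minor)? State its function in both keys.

B♭ — VII in C minor, IV in F major

Chords diatonic to C minor: Cm, Ddim, E♭, Fm, Gm, A♭, B♭.
Reading the progression, the first chord not in that set is C, so the modulation leaves C minor there.
The chord immediately before C is B♭, which is diatonic to both keys: VII in C minor and IV in F major.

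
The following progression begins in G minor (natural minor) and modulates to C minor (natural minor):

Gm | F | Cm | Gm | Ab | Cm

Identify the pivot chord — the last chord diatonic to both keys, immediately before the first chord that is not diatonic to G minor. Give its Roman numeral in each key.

Gm — i in G minor, v in C minor

Chords diatonic to G minor: Gm, Adim, Bb, Cm, Dm, Eb, F.
Reading the progression, the first chord not in that set is Ab, so the modulation leaves G minor there.
The chord immediately before Ab is Gm, which is diatonic to both keys: i in G minor and v in C minor.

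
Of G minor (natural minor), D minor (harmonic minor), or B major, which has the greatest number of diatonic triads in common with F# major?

Triads of F# major: F# (I), G#m (ii), A#m (iii), B (IV), C# (V), D#m (vi), E#dim (vii°).
G minor (natural minor) shares 0: none.
D minor (harmonic minor) shares 0: none.
B major shares 4: F#, G#m, B, D#m.
The most common triads (4) are shared with B major.

B major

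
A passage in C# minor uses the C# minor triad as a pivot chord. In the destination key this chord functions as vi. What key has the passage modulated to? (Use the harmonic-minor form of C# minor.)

The numeral vi denotes a minor triad on scale degree 6. With C# on degree 6, the tonic of the new key is E.
Degree 6 carries a minor triad in major keys, so the destination is E major.
Check: the diatonic triads of E major are E (I), F#m (ii), G#m (iii), A (IV), B (V), C#m (vi), D#dim (vii°) — C# minor is indeed vi.

E major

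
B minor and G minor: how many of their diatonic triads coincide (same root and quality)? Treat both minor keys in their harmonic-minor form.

Diatonic triads of B minor (harmonic minor): B minor (i), C# diminished (ii°), D augmented (III+), E minor (iv), F# major (V), G major (VI), A# diminished (vii°).
Diatonic triads of G minor (harmonic minor): G minor (i), A diminished (ii°), Bb augmented (III+), C minor (iv), D major (V), Eb major (VI), F# diminished (vii°).
No triad has the same root and quality in both keys.

0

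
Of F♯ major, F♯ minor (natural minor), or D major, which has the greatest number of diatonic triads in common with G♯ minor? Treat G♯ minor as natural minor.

Triads of G♯ minor (natural minor): G♯ minor (i), A♯ diminished (ii°), B major (III), C♯ minor (iv), D♯ minor (v), E major (VI), F♯ major (VII).
F♯ major shares 4: G♯m, B, D♯m, F♯.
F♯ minor (natural minor) shares 2: C♯m, E.
D major shares 0: none.
The most common triads (4) are shared with F♯ major.

F♯ major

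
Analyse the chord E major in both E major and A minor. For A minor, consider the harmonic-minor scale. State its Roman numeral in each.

I in E major; V in A minor

The scale of E major is E F# G# A B C# D#; E is degree 1, and the triad built there (E-G#-B) is major, so it is I.
The scale of A minor (harmonic minor) is A B C D E F G#; E is degree 5, and the triad built there (E-G#-B) is major, so it is V.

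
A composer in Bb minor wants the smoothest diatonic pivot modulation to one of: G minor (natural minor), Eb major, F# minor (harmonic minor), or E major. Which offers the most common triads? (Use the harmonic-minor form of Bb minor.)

G minor

Triads of Bb minor (harmonic minor): Bb minor (i), C diminished (ii°), Db augmented (III+), Eb minor (iv), F major (V), Gb major (VI), A diminished (vii°).
G minor (natural minor) shares 2: F, Adim.
Eb major shares 0: none.
F# minor (harmonic minor) shares 0: none.
E major shares 0: none.
The most common triads (2) are shared with G minor.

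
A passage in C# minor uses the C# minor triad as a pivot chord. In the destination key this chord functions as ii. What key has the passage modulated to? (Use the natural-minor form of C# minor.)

The numeral ii denotes a minor triad on scale degree 2. With C# on degree 2, the tonic of the new key is B.
Degree 2 carries a minor triad in major keys, so the destination is B major.
Check: the diatonic triads of B major are B (I), C#m (ii), D#m (iii), E (IV), F# (V), G#m (vi), A#dim (vii°) — C# minor is indeed ii.

B major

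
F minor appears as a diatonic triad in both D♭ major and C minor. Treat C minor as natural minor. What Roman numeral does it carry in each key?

The scale of D♭ major is D♭ E♭ F G♭ A♭ B♭ C; F is degree 3, and the triad built there (F-A♭-C) is minor, so it is iii.
The scale of C minor (natural minor) is C D E♭ F G A♭ B♭; F is degree 4, and the triad built there (F-A♭-C) is minor, so it is iv.

iii in D♭ major; iv in C minor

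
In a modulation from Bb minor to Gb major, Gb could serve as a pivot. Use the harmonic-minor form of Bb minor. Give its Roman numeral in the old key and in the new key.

VI in Bb minor; I in Gb major

The scale of Bb minor (harmonic minor) is Bb C Db Eb F Gb A; Gb is degree 6, and the triad built there (Gb-Bb-Db) is major, so it is VI.
The scale of Gb major is Gb Ab Bb Cb Db Eb F; Gb is degree 1, and the triad built there (Gb-Bb-Db) is major, so it is I.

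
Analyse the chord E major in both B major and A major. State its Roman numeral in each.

The scale of B major is B C# D# E F# G# A#; E is degree 4, and the triad built there (E-G#-B) is major, so it is IV.
The scale of A major is A B C# D E F# G#; E is degree 5, and the triad built there (E-G#-B) is major, so it is V.

IV in B major; V in A major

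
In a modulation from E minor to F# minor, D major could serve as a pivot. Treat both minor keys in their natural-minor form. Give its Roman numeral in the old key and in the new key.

The scale of E minor (natural minor) is E F# G A B C D; D is degree 7, and the triad built there (D-F#-A) is major, so it is VII.
The scale of F# minor (natural minor) is F# G# A B C# D E; D is degree 6, and the triad built there (D-F#-A) is major, so it is VI.

VII in E minor; VI in F# minor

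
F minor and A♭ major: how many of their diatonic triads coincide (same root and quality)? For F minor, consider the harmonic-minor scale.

4

Diatonic triads of F minor (harmonic minor): Fm (i), Gdim (ii°), A♭aug (III+), B♭m (iv), C (V), D♭ (VI), Edim (vii°).
Diatonic triads of A♭ major: A♭ (I), B♭m (ii), Cm (iii), D♭ (IV), E♭ (V), Fm (vi), Gdim (vii°).
Matching root and quality in both lists: Fm, Gdim, B♭m, D♭.
That gives 4 common triads.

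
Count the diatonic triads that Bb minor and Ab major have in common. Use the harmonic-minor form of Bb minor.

1

Diatonic triads of Bb minor (harmonic minor): Bbm (i), Cdim (ii°), Dbaug (III+), Ebm (iv), F (V), Gb (VI), Adim (vii°).
Diatonic triads of Ab major: Ab (I), Bbm (ii), Cm (iii), Db (IV), Eb (V), Fm (vi), Gdim (vii°).
Matching root and quality in both lists: Bbm.
That gives 1 common triad.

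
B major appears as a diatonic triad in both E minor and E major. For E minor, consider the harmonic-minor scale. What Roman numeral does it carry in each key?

V in E minor; V in E major

The scale of E minor (harmonic minor) is E F♯ G A B C D♯; B is degree 5, and the triad built there (B-D♯-F♯) is major, so it is V.
The scale of E major is E F♯ G♯ A B C♯ D♯; B is degree 5, and the triad built there (B-D♯-F♯) is major, so it is V.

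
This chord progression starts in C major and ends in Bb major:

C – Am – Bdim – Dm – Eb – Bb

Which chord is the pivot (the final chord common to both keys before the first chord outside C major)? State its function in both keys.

Chords diatonic to C major: C, Dm, Em, F, G, Am, Bdim.
Reading the progression, the first chord not in that set is Eb, so the modulation leaves C major there.
The chord immediately before Eb is Dm, which is diatonic to both keys: ii in C major and iii in Bb major.

Dm — ii in C major, iii in Bb major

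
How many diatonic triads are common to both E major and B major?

Diatonic triads of E major: E (I), F♯m (ii), G♯m (iii), A (IV), B (V), C♯m (vi), D♯dim (vii°).
Diatonic triads of B major: B (I), C♯m (ii), D♯m (iii), E (IV), F♯ (V), G♯m (vi), A♯dim (vii°).
Matching root and quality in both lists: E, G♯m, B, C♯m.
That gives 4 common triads.

4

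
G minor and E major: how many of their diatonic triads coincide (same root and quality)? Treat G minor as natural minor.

Diatonic triads of G minor (natural minor): Gm (i), Adim (ii°), Bb (III), Cm (iv), Dm (v), Eb (VI), F (VII).
Diatonic triads of E major: E (I), F#m (ii), G#m (iii), A (IV), B (V), C#m (vi), D#dim (vii°).
No triad has the same root and quality in both keys.

0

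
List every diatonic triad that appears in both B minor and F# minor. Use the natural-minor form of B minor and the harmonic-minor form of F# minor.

Bm, D, F#m

Triads in B minor (natural minor): Bm (i), C#dim (ii°), D (III), Em (iv), F#m (v), G (VI), A (VII).
Triads in F# minor (harmonic minor): F#m (i), G#dim (ii°), Aaug (III+), Bm (iv), C# (V), D (VI), E#dim (vii°).
Shared triads with their functions: Bm (i in B minor, iv in F# minor); D (III in B minor, VI in F# minor); F#m (v in B minor, i in F# minor).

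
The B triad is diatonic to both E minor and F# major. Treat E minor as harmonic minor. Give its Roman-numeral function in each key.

The scale of E minor (harmonic minor) is E F# G A B C D#; B is degree 5, and the triad built there (B-D#-F#) is major, so it is V.
The scale of F# major is F# G# A# B C# D# E#; B is degree 4, and the triad built there (B-D#-F#) is major, so it is IV.

V in E minor; IV in F# major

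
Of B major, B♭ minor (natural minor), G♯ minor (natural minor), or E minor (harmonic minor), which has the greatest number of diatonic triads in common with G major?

E minor

Triads of G major: G major (I), A minor (ii), B minor (iii), C major (IV), D major (V), E minor (vi), F♯ diminished (vii°).
B major shares 0: none.
B♭ minor (natural minor) shares 0: none.
G♯ minor (natural minor) shares 0: none.
E minor (harmonic minor) shares 4: Am, C, Em, F♯dim.
The most common triads (4) are shared with E minor.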